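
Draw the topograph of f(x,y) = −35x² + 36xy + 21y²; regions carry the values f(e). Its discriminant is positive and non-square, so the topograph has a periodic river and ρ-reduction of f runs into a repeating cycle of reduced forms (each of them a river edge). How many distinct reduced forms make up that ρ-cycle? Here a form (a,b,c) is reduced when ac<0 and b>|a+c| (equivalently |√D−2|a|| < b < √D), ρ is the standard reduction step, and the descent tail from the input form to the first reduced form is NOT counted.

D = 4236, ⌊√D⌋ = 65
river: ρ → (21,48,-23)
river: ρ → (-23,44,25)
river: ρ → (25,56,-11)
river: ρ → (-11,54,30)
river: ρ → (30,6,-35)
river: ρ → (-35,64,1)
river: ρ → (1,64,-35)
river: ρ → (-35,6,30)
river: ρ → (30,54,-11)
river: ρ → (-11,56,25)
river: ρ → (25,44,-23)
river: ρ → (-23,48,21)
river: ρ → (21,36,-35)
river: ρ → (-35,34,22)
river: ρ → (22,54,-15)
river: ρ → (-15,36,49)
river: ρ → (49,62,-2)
river: ρ → (-2,62,49)
river: ρ → (49,36,-15)
river: ρ → (-15,54,22)
river: ρ → (22,34,-35)
river: ρ → (-35,36,21)
ρ-cycle length = 22 (tail of 0 descent steps not counted)

22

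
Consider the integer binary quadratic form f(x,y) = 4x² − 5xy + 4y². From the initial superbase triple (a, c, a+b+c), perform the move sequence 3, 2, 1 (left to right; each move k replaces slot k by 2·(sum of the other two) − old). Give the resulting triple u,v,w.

start (4,4,3) = (f(1,0),f(0,1),f(1,1))
replace slot 3: 2·(4+4) − 3 = 13 → (4,4,13)
replace slot 2: 2·(4+13) − 4 = 30 → (4,30,13)
replace slot 1: 2·(30+13) − 4 = 82 → (82,30,13)

82,30,13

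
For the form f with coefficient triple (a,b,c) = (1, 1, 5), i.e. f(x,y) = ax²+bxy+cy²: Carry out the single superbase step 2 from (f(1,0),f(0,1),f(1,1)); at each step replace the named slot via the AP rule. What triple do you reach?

start (1,5,7) = (f(1,0),f(0,1),f(1,1))
replace slot 2: 2·(1+7) − 5 = 11 → (1,11,7)

1,11,7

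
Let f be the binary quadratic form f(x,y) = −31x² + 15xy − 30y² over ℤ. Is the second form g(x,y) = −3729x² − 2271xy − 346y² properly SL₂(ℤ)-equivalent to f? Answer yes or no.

D₁ = -3495, D₂ = -3495
f is negative-definite; reduce −f:
−f: flip: (31,-15,30)→(30,15,31)
−f: reduced (well bottom): (30,15,31) with a≤c, −a<b≤a
flip sign back: reduced form of f is (-30,-15,-31)
g is negative-definite; reduce −g:
−g: flip: (3729,2271,346)→(346,-2271,3729)
−g: translate: b→-195 (≡-2271 mod 692), so (346,-2271,3729)→(346,-195,30)
−g: flip: (346,-195,30)→(30,195,346)
−g: translate: b→15 (≡195 mod 60), so (30,195,346)→(30,15,31)
−g: reduced (well bottom): (30,15,31) with a≤c, −a<b≤a
flip sign back: reduced form of g is (-30,-15,-31)
reduced forms (-30, -15, -31) vs (-30, -15, -31) ⇒ equivalent

yes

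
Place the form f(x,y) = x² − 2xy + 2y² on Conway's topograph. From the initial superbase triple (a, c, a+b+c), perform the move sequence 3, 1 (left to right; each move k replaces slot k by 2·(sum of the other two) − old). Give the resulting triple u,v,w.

start (1,2,1) = (f(1,0),f(0,1),f(1,1))
replace slot 3: 2·(1+2) − 1 = 5 → (1,2,5)
replace slot 1: 2·(2+5) − 1 = 13 → (13,2,5)

13,2,5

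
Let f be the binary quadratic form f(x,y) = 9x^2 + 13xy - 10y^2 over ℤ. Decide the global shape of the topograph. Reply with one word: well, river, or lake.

D = b²−4ac = 13² − 4·9·(-10) = 529
D = 23² is a perfect square ⇒ form factors over ℤ ⇒ lakes

lake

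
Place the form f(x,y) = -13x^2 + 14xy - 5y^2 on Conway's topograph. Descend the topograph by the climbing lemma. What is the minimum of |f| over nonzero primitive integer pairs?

translate: b→12 (≡-14 mod 26), so (13,-14,5)→(13,12,4)
flip: (13,12,4)→(4,-12,13)
translate: b→4 (≡-12 mod 8), so (4,-12,13)→(4,4,5)
reduced (well bottom): (4,4,5) with a≤c, −a<b≤a
well minimum |f| = |-4| = 4 (negative-definite)

4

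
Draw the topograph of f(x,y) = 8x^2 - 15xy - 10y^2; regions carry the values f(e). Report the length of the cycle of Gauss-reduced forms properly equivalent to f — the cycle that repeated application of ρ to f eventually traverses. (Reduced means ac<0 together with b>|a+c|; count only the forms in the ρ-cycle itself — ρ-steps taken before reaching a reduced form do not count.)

D = 545, ⌊√D⌋ = 23
descent: ρ → (-10,15,8)  [lands on river]
river: ρ → (8,17,-8)
river: ρ → (-8,15,10)
river: ρ → (10,5,-13)
river: ρ → (-13,21,2)
river: ρ → (2,23,-2)
river: ρ → (-2,21,13)
river: ρ → (13,5,-10)
ρ-cycle length = 8 (tail of 1 descent step not counted)

8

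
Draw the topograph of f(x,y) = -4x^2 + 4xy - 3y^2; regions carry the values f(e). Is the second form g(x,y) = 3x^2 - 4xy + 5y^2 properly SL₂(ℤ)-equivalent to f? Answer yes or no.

D₁ = -32, D₂ = -44
discriminants differ ⇒ not SL₂(ℤ)-equivalent

no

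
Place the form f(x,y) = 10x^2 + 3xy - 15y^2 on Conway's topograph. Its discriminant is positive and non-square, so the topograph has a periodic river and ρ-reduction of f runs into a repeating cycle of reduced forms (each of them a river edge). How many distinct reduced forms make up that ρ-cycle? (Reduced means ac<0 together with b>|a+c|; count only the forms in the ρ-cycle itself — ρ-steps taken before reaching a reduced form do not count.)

D = 609, ⌊√D⌋ = 24
descent: ρ → (-15,-3,10)
descent: ρ → (10,23,-2)  [lands on river]
river: ρ → (-2,21,21)
river: ρ → (21,21,-2)
river: ρ → (-2,23,10)
river: ρ → (10,17,-8)
river: ρ → (-8,15,12)
river: ρ → (12,9,-11)
river: ρ → (-11,13,10)
river: ρ → (10,7,-14)
river: ρ → (-14,21,3)
river: ρ → (3,21,-14)
river: ρ → (-14,7,10)
river: ρ → (10,13,-11)
river: ρ → (-11,9,12)
river: ρ → (12,15,-8)
river: ρ → (-8,17,10)
ρ-cycle length = 16 (tail of 2 descent steps not counted)

16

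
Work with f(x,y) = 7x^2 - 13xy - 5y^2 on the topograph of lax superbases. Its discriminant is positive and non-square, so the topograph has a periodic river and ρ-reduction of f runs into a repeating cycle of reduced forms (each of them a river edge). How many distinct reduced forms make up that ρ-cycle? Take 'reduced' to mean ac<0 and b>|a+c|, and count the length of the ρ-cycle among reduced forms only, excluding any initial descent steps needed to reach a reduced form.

D = 309, ⌊√D⌋ = 17
descent: ρ → (-5,13,7)  [lands on river]
river: ρ → (7,15,-3)
river: ρ → (-3,15,7)
river: ρ → (7,13,-5)
river: ρ → (-5,17,1)
river: ρ → (1,17,-5)
ρ-cycle length = 6 (tail of 1 descent step not counted)

6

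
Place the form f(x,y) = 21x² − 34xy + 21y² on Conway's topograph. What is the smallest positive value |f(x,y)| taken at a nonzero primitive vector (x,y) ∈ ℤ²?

translate: b→8 (≡-34 mod 42), so (21,-34,21)→(21,8,8)
flip: (21,8,8)→(8,-8,21)
translate: b→8 (≡-8 mod 16), so (8,-8,21)→(8,8,21)
reduced (well bottom): (8,8,21) with a≤c, −a<b≤a
well minimum = a = 8

8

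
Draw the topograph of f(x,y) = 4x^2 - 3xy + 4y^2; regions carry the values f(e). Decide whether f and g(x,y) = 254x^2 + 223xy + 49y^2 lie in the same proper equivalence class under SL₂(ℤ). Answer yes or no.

D₁ = -55, D₂ = -55
f: flip: (4,-3,4)→(4,3,4)
f: reduced (well bottom): (4,3,4) with a≤c, −a<b≤a
g: flip: (254,223,49)→(49,-223,254)
g: translate: b→-27 (≡-223 mod 98), so (49,-223,254)→(49,-27,4)
g: flip: (49,-27,4)→(4,27,49)
g: translate: b→3 (≡27 mod 8), so (4,27,49)→(4,3,4)
g: reduced (well bottom): (4,3,4) with a≤c, −a<b≤a
reduced forms (4, 3, 4) vs (4, 3, 4) ⇒ equivalent

yes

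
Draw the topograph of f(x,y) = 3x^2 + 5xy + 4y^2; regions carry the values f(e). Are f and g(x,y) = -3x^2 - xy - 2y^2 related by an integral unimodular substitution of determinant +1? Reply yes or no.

D₁ = -23, D₂ = -23
f: translate: b→-1 (≡5 mod 6), so (3,5,4)→(3,-1,2)
f: flip: (3,-1,2)→(2,1,3)
f: reduced (well bottom): (2,1,3) with a≤c, −a<b≤a
g is negative-definite; reduce −g:
−g: flip: (3,1,2)→(2,-1,3)
−g: reduced (well bottom): (2,-1,3) with a≤c, −a<b≤a
flip sign back: reduced form of g is (-2,1,-3)
reduced forms (2, 1, 3) vs (-2, 1, -3) ⇒ inequivalent

no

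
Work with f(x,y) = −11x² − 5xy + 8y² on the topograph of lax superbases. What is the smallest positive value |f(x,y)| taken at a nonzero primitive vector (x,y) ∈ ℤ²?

descent: ρ → (8,5,-11)  [lands on river]
river: ρ → (-11,17,2)
river: ρ → (2,19,-2)
river: ρ → (-2,17,11)
river: ρ → (11,5,-8)
river: ρ → (-8,11,8)
closes: descent 1, river 6
min |a| on river = 2

2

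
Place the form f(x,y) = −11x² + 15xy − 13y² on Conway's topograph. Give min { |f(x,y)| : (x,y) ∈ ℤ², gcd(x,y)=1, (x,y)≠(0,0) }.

translate: b→7 (≡-15 mod 22), so (11,-15,13)→(11,7,9)
flip: (11,7,9)→(9,-7,11)
reduced (well bottom): (9,-7,11) with a≤c, −a<b≤a
well minimum |f| = |-9| = 9 (negative-definite)

9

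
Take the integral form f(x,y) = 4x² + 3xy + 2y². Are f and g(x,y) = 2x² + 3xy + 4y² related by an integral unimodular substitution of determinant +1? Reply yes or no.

D₁ = -23, D₂ = -23
f: flip: (4,3,2)→(2,-3,4)
f: translate: b→1 (≡-3 mod 4), so (2,-3,4)→(2,1,3)
f: reduced (well bottom): (2,1,3) with a≤c, −a<b≤a
g: translate: b→-1 (≡3 mod 4), so (2,3,4)→(2,-1,3)
g: reduced (well bottom): (2,-1,3) with a≤c, −a<b≤a
reduced forms (2, 1, 3) vs (2, -1, 3) ⇒ inequivalent

no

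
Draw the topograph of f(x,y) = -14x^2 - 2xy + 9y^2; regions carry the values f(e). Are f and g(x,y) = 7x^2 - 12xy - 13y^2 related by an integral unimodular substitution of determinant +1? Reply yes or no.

D₁ = 508, D₂ = 508
river cycle of f (length 12): (9, 20, -3), (-3, 22, 2), (2, 22, -3), (-3, 20, 9), (9, 16, -7), (-7, 12, 13), (13, 14, -6), (-6, 22, 1), (1, 22, -6), (-6, 14, 13), … (2 more)
river cycle of g (length 12): (-13, 12, 7), (7, 16, -9), (-9, 20, 3), (3, 22, -2), (-2, 22, 3), (3, 20, -9), (-9, 16, 7), (7, 12, -13), (-13, 14, 6), (6, 22, -1), … (2 more)
cycles differ ⇒ inequivalent

no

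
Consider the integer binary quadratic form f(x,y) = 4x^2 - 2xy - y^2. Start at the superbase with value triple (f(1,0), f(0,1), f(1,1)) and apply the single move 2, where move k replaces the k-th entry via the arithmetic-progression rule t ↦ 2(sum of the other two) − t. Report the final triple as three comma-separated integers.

start (4,-1,1) = (f(1,0),f(0,1),f(1,1))
replace slot 2: 2·(4+1) − (-1) = 11 → (4,11,1)

4,11,1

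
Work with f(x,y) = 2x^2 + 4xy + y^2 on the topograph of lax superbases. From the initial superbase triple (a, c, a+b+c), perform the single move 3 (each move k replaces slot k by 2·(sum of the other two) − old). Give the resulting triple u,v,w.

start (2,1,7) = (f(1,0),f(0,1),f(1,1))
replace slot 3: 2·(2+1) − 7 = -1 → (2,1,-1)

2,1,-1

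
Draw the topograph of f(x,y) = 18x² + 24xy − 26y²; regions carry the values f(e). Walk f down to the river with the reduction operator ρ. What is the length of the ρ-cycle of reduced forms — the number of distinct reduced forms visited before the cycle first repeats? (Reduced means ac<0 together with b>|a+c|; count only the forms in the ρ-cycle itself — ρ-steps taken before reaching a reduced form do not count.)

D = 2448, ⌊√D⌋ = 49
river: ρ → (-26,28,16)
river: ρ → (16,36,-18)
river: ρ → (-18,36,16)
river: ρ → (16,28,-26)
river: ρ → (-26,24,18)
river: ρ → (18,48,-2)
river: ρ → (-2,48,18)
river: ρ → (18,24,-26)
ρ-cycle length = 8 (tail of 0 descent steps not counted)

8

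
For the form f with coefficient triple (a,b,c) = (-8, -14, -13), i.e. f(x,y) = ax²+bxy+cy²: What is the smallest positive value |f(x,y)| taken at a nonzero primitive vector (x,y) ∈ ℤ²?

translate: b→-2 (≡14 mod 16), so (8,14,13)→(8,-2,7)
flip: (8,-2,7)→(7,2,8)
reduced (well bottom): (7,2,8) with a≤c, −a<b≤a
well minimum |f| = |-7| = 7 (negative-definite)

7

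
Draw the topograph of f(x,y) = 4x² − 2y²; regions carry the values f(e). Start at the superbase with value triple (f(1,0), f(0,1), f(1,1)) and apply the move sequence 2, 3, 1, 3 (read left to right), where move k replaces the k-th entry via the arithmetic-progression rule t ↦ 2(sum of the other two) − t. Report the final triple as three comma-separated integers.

start (4,-2,2) = (f(1,0),f(0,1),f(1,1))
replace slot 2: 2·(4+2) − (-2) = 14 → (4,14,2)
replace slot 3: 2·(4+14) − 2 = 34 → (4,14,34)
replace slot 1: 2·(14+34) − 4 = 92 → (92,14,34)
replace slot 3: 2·(92+14) − 34 = 178 → (92,14,178)

92,14,178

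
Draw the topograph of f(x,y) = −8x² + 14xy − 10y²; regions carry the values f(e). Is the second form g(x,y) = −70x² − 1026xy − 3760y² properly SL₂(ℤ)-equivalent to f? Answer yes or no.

D₁ = -124, D₂ = -124
f is negative-definite; reduce −f:
−f: translate: b→2 (≡-14 mod 16), so (8,-14,10)→(8,2,4)
−f: flip: (8,2,4)→(4,-2,8)
−f: reduced (well bottom): (4,-2,8) with a≤c, −a<b≤a
flip sign back: reduced form of f is (-4,2,-8)
g is negative-definite; reduce −g:
−g: translate: b→46 (≡1026 mod 140), so (70,1026,3760)→(70,46,8)
−g: flip: (70,46,8)→(8,-46,70)
−g: translate: b→2 (≡-46 mod 16), so (8,-46,70)→(8,2,4)
−g: flip: (8,2,4)→(4,-2,8)
−g: reduced (well bottom): (4,-2,8) with a≤c, −a<b≤a
flip sign back: reduced form of g is (-4,2,-8)
reduced forms (-4, 2, -8) vs (-4, 2, -8) ⇒ equivalent

yes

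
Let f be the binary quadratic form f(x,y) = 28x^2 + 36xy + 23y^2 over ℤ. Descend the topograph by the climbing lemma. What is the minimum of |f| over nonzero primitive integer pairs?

translate: b→-20 (≡36 mod 56), so (28,36,23)→(28,-20,15)
flip: (28,-20,15)→(15,20,28)
translate: b→-10 (≡20 mod 30), so (15,20,28)→(15,-10,23)
reduced (well bottom): (15,-10,23) with a≤c, −a<b≤a
well minimum = a = 15

15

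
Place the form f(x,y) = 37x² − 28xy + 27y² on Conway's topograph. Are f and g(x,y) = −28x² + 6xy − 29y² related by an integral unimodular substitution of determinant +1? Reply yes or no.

D₁ = -3212, D₂ = -3212
f: flip: (37,-28,27)→(27,28,37)
f: translate: b→-26 (≡28 mod 54), so (27,28,37)→(27,-26,36)
f: reduced (well bottom): (27,-26,36) with a≤c, −a<b≤a
g is negative-definite; reduce −g:
−g: reduced (well bottom): (28,-6,29) with a≤c, −a<b≤a
flip sign back: reduced form of g is (-28,6,-29)
reduced forms (27, -26, 36) vs (-28, 6, -29) ⇒ inequivalent

no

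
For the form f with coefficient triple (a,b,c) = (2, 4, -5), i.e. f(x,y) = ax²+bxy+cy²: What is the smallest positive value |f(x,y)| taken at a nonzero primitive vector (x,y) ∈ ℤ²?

river: ρ → (-5,6,1)
river: ρ → (1,6,-5)
river: ρ → (-5,4,2)
river: ρ → (2,4,-5)
closes: descent 0, river 4
min |a| on river = 1

1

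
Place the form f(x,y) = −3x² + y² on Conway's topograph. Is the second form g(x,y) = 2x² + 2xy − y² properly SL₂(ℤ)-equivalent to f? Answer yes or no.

D₁ = 12, D₂ = 12
river cycle of f (length 2): (1, 2, -2), (-2, 2, 1)
river cycle of g (length 2): (-1, 2, 2), (2, 2, -1)
cycles differ ⇒ inequivalent

no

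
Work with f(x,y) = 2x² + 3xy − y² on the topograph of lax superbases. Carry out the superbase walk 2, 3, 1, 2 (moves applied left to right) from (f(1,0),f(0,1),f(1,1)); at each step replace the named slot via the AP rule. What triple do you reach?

start (2,-1,4) = (f(1,0),f(0,1),f(1,1))
replace slot 2: 2·(2+4) − (-1) = 13 → (2,13,4)
replace slot 3: 2·(2+13) − 4 = 26 → (2,13,26)
replace slot 1: 2·(13+26) − 2 = 76 → (76,13,26)
replace slot 2: 2·(76+26) − 13 = 191 → (76,191,26)

76,191,26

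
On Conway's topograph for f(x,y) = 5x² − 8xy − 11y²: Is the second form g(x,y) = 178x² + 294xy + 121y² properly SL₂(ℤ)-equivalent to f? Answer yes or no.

D₁ = 284, D₂ = 284
river cycle of f (length 8): (-11, 8, 5), (5, 12, -7), (-7, 16, 1), (1, 16, -7), (-7, 12, 5), (5, 8, -11), (-11, 14, 2), (2, 14, -11)
river cycle of g (length 8): (5, 12, -7), (-7, 16, 1), (1, 16, -7), (-7, 12, 5), (5, 8, -11), (-11, 14, 2), (2, 14, -11), (-11, 8, 5)
cycles coincide ⇒ equivalent

yes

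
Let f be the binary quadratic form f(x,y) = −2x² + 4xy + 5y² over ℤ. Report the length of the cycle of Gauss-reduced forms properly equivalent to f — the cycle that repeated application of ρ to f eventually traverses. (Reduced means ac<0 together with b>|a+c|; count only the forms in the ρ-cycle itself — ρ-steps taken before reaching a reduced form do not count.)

D = 56, ⌊√D⌋ = 7
river: ρ → (5,6,-1)
river: ρ → (-1,6,5)
river: ρ → (5,4,-2)
river: ρ → (-2,4,5)
ρ-cycle length = 4 (tail of 0 descent steps not counted)

4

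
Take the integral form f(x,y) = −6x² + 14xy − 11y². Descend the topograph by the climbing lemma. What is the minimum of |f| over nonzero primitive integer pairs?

translate: b→-2 (≡-14 mod 12), so (6,-14,11)→(6,-2,3)
flip: (6,-2,3)→(3,2,6)
reduced (well bottom): (3,2,6) with a≤c, −a<b≤a
well minimum |f| = |-3| = 3 (negative-definite)

3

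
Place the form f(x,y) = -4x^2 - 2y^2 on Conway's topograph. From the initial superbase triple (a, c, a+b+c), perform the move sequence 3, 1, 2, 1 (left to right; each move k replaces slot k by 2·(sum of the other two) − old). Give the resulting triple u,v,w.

start (-4,-2,-6) = (f(1,0),f(0,1),f(1,1))
replace slot 3: 2·((-4)+(-2)) − (-6) = -6 → (-4,-2,-6)
replace slot 1: 2·((-2)+(-6)) − (-4) = -12 → (-12,-2,-6)
replace slot 2: 2·((-12)+(-6)) − (-2) = -34 → (-12,-34,-6)
replace slot 1: 2·((-34)+(-6)) − (-12) = -68 → (-68,-34,-6)

-68,-34,-6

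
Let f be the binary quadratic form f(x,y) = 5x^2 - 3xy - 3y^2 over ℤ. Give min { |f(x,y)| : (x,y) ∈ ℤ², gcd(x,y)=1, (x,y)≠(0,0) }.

descent: ρ → (-3,3,5)  [lands on river]
river: ρ → (5,7,-1)
river: ρ → (-1,7,5)
river: ρ → (5,3,-3)
closes: descent 1, river 4
min |a| on river = 1

1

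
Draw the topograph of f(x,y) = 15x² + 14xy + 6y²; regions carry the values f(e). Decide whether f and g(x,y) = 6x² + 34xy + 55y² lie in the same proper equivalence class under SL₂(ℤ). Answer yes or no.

D₁ = -164, D₂ = -164
f: flip: (15,14,6)→(6,-14,15)
f: translate: b→-2 (≡-14 mod 12), so (6,-14,15)→(6,-2,7)
f: reduced (well bottom): (6,-2,7) with a≤c, −a<b≤a
g: translate: b→-2 (≡34 mod 12), so (6,34,55)→(6,-2,7)
g: reduced (well bottom): (6,-2,7) with a≤c, −a<b≤a
reduced forms (6, -2, 7) vs (6, -2, 7) ⇒ equivalent

yes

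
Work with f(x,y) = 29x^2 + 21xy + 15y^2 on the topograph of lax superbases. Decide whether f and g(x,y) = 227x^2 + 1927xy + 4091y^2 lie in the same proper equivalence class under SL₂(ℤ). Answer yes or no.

D₁ = -1299, D₂ = -1299
f: flip: (29,21,15)→(15,-21,29)
f: translate: b→9 (≡-21 mod 30), so (15,-21,29)→(15,9,23)
f: reduced (well bottom): (15,9,23) with a≤c, −a<b≤a
g: translate: b→111 (≡1927 mod 454), so (227,1927,4091)→(227,111,15)
g: flip: (227,111,15)→(15,-111,227)
g: translate: b→9 (≡-111 mod 30), so (15,-111,227)→(15,9,23)
g: reduced (well bottom): (15,9,23) with a≤c, −a<b≤a
reduced forms (15, 9, 23) vs (15, 9, 23) ⇒ equivalent

yes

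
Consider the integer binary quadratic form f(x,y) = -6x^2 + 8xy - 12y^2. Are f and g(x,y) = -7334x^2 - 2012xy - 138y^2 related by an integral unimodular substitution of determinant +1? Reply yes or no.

D₁ = -224, D₂ = -224
f is negative-definite; reduce −f:
−f: translate: b→4 (≡-8 mod 12), so (6,-8,12)→(6,4,10)
−f: reduced (well bottom): (6,4,10) with a≤c, −a<b≤a
flip sign back: reduced form of f is (-6,-4,-10)
g is negative-definite; reduce −g:
−g: flip: (7334,2012,138)→(138,-2012,7334)
−g: translate: b→-80 (≡-2012 mod 276), so (138,-2012,7334)→(138,-80,12)
−g: flip: (138,-80,12)→(12,80,138)
−g: translate: b→8 (≡80 mod 24), so (12,80,138)→(12,8,6)
−g: flip: (12,8,6)→(6,-8,12)
−g: translate: b→4 (≡-8 mod 12), so (6,-8,12)→(6,4,10)
−g: reduced (well bottom): (6,4,10) with a≤c, −a<b≤a
flip sign back: reduced form of g is (-6,-4,-10)
reduced forms (-6, -4, -10) vs (-6, -4, -10) ⇒ equivalent

yes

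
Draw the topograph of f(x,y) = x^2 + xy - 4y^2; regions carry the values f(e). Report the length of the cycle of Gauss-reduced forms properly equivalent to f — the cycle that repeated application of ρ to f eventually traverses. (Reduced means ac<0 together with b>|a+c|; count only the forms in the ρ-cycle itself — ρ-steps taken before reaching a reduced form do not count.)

D = 17, ⌊√D⌋ = 4
descent: ρ → (-4,-1,1)
descent: ρ → (1,3,-2)  [lands on river]
river: ρ → (-2,1,2)
river: ρ → (2,3,-1)
river: ρ → (-1,3,2)
river: ρ → (2,1,-2)
river: ρ → (-2,3,1)
ρ-cycle length = 6 (tail of 2 descent steps not counted)

6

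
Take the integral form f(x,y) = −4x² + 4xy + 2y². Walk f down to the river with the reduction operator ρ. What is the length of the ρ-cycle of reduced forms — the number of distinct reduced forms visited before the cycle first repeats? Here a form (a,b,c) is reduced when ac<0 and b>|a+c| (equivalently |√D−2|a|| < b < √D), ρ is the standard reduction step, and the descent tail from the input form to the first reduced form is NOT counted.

D = 48, ⌊√D⌋ = 6
river: ρ → (2,4,-4)
river: ρ → (-4,4,2)
ρ-cycle length = 2 (tail of 0 descent steps not counted)

2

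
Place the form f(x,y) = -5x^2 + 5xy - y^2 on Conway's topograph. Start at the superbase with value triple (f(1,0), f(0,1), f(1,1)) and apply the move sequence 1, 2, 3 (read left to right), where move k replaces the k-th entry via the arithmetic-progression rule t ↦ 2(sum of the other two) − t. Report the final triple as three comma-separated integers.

start (-5,-1,-1) = (f(1,0),f(0,1),f(1,1))
replace slot 1: 2·((-1)+(-1)) − (-5) = 1 → (1,-1,-1)
replace slot 2: 2·(1+(-1)) − (-1) = 1 → (1,1,-1)
replace slot 3: 2·(1+1) − (-1) = 5 → (1,1,5)

1,1,5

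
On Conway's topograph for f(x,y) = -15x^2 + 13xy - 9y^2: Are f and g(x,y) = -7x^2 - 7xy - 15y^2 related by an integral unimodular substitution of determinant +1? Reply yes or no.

D₁ = -371, D₂ = -371
f is negative-definite; reduce −f:
−f: flip: (15,-13,9)→(9,13,15)
−f: translate: b→-5 (≡13 mod 18), so (9,13,15)→(9,-5,11)
−f: reduced (well bottom): (9,-5,11) with a≤c, −a<b≤a
flip sign back: reduced form of f is (-9,5,-11)
g is negative-definite; reduce −g:
−g: reduced (well bottom): (7,7,15) with a≤c, −a<b≤a
flip sign back: reduced form of g is (-7,-7,-15)
reduced forms (-9, 5, -11) vs (-7, -7, -15) ⇒ inequivalent

no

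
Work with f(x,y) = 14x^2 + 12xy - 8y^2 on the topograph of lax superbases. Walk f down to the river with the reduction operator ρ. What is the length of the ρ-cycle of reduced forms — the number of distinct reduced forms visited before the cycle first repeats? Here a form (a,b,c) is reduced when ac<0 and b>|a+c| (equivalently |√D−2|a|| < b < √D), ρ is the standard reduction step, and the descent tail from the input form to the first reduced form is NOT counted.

D = 592, ⌊√D⌋ = 24
river: ρ → (-8,20,6)
river: ρ → (6,16,-14)
river: ρ → (-14,12,8)
river: ρ → (8,20,-6)
river: ρ → (-6,16,14)
river: ρ → (14,12,-8)
ρ-cycle length = 6 (tail of 0 descent steps not counted)

6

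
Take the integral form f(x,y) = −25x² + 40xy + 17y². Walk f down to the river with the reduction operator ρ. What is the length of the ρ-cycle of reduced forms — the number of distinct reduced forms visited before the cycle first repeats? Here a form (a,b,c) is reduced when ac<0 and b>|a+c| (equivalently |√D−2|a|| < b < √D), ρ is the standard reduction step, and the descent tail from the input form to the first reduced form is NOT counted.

D = 3300, ⌊√D⌋ = 57
river: ρ → (17,28,-37)
river: ρ → (-37,46,8)
river: ρ → (8,50,-25)
river: ρ → (-25,50,8)
river: ρ → (8,46,-37)
river: ρ → (-37,28,17)
river: ρ → (17,40,-25)
river: ρ → (-25,10,32)
river: ρ → (32,54,-3)
river: ρ → (-3,54,32)
river: ρ → (32,10,-25)
river: ρ → (-25,40,17)
ρ-cycle length = 12 (tail of 0 descent steps not counted)

12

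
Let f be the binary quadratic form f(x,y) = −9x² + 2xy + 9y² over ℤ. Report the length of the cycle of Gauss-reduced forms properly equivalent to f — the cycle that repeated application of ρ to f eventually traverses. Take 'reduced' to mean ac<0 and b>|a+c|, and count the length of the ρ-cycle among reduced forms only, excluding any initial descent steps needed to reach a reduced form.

D = 328, ⌊√D⌋ = 18
river: ρ → (9,16,-2)
river: ρ → (-2,16,9)
river: ρ → (9,2,-9)
river: ρ → (-9,16,2)
river: ρ → (2,16,-9)
river: ρ → (-9,2,9)
ρ-cycle length = 6 (tail of 0 descent steps not counted)

6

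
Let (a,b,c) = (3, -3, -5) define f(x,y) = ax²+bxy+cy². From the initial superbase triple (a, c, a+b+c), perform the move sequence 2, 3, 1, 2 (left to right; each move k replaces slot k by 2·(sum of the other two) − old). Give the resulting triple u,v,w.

start (3,-5,-5) = (f(1,0),f(0,1),f(1,1))
replace slot 2: 2·(3+(-5)) − (-5) = 1 → (3,1,-5)
replace slot 3: 2·(3+1) − (-5) = 13 → (3,1,13)
replace slot 1: 2·(1+13) − 3 = 25 → (25,1,13)
replace slot 2: 2·(25+13) − 1 = 75 → (25,75,13)

25,75,13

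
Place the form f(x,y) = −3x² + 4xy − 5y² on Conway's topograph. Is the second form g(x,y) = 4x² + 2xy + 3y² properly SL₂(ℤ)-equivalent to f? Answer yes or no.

D₁ = -44, D₂ = -44
f is negative-definite; reduce −f:
−f: translate: b→2 (≡-4 mod 6), so (3,-4,5)→(3,2,4)
−f: reduced (well bottom): (3,2,4) with a≤c, −a<b≤a
flip sign back: reduced form of f is (-3,-2,-4)
g: flip: (4,2,3)→(3,-2,4)
g: reduced (well bottom): (3,-2,4) with a≤c, −a<b≤a
reduced forms (-3, -2, -4) vs (3, -2, 4) ⇒ inequivalent

no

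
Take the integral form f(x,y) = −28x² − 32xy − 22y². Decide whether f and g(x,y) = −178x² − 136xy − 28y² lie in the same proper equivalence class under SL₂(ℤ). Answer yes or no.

D₁ = -1440, D₂ = -1440
f is negative-definite; reduce −f:
−f: translate: b→-24 (≡32 mod 56), so (28,32,22)→(28,-24,18)
−f: flip: (28,-24,18)→(18,24,28)
−f: translate: b→-12 (≡24 mod 36), so (18,24,28)→(18,-12,22)
−f: reduced (well bottom): (18,-12,22) with a≤c, −a<b≤a
flip sign back: reduced form of f is (-18,12,-22)
g is negative-definite; reduce −g:
−g: flip: (178,136,28)→(28,-136,178)
−g: translate: b→-24 (≡-136 mod 56), so (28,-136,178)→(28,-24,18)
−g: flip: (28,-24,18)→(18,24,28)
−g: translate: b→-12 (≡24 mod 36), so (18,24,28)→(18,-12,22)
−g: reduced (well bottom): (18,-12,22) with a≤c, −a<b≤a
flip sign back: reduced form of g is (-18,12,-22)
reduced forms (-18, 12, -22) vs (-18, 12, -22) ⇒ equivalent

yes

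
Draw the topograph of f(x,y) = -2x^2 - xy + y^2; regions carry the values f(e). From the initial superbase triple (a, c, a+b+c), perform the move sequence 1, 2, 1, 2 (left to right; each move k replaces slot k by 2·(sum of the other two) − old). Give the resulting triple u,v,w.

start (-2,1,-2) = (f(1,0),f(0,1),f(1,1))
replace slot 1: 2·(1+(-2)) − (-2) = 0 → (0,1,-2)
replace slot 2: 2·(0+(-2)) − 1 = -5 → (0,-5,-2)
replace slot 1: 2·((-5)+(-2)) − 0 = -14 → (-14,-5,-2)
replace slot 2: 2·((-14)+(-2)) − (-5) = -27 → (-14,-27,-2)

-14,-27,-2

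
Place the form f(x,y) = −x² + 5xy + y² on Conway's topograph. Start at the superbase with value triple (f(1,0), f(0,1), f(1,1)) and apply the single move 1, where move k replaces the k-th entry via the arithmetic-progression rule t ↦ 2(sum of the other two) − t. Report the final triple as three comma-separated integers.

start (-1,1,5) = (f(1,0),f(0,1),f(1,1))
replace slot 1: 2·(1+5) − (-1) = 13 → (13,1,5)

13,1,5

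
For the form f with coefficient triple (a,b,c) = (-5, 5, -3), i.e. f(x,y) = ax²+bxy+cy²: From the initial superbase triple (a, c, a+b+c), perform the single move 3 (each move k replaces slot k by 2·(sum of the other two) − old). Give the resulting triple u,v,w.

start (-5,-3,-3) = (f(1,0),f(0,1),f(1,1))
replace slot 3: 2·((-5)+(-3)) − (-3) = -13 → (-5,-3,-13)

-5,-3,-13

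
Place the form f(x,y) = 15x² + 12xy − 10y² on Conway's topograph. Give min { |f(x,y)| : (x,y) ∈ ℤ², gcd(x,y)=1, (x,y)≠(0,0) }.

river: ρ → (-10,8,17)
river: ρ → (17,26,-1)
river: ρ → (-1,26,17)
river: ρ → (17,8,-10)
river: ρ → (-10,12,15)
river: ρ → (15,18,-7)
river: ρ → (-7,24,6)
river: ρ → (6,24,-7)
river: ρ → (-7,18,15)
river: ρ → (15,12,-10)
closes: descent 0, river 10
min |a| on river = 1

1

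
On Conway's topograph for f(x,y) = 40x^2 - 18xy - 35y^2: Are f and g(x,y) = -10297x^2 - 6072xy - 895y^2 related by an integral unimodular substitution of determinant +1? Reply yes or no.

D₁ = 5924, D₂ = 5924
river cycle of f (length 74): (-35, 18, 40), (40, 62, -13), (-13, 68, 25), (25, 32, -49), (-49, 66, 8), (8, 62, -65), (-65, 68, 5), (5, 72, -37), (-37, 76, 1), (1, 76, -37), … (64 more)
river cycle of g (length 74): (-13, 68, 25), (25, 32, -49), (-49, 66, 8), (8, 62, -65), (-65, 68, 5), (5, 72, -37), (-37, 76, 1), (1, 76, -37), (-37, 72, 5), (5, 68, -65), … (64 more)
cycles coincide ⇒ equivalent

yes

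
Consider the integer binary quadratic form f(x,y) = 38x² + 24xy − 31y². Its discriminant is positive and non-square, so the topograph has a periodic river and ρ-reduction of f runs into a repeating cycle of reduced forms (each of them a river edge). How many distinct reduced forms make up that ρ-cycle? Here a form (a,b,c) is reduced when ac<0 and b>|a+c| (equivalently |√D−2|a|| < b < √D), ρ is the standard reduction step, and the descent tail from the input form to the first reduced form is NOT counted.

D = 5288, ⌊√D⌋ = 72
river: ρ → (-31,38,31)
river: ρ → (31,24,-38)
river: ρ → (-38,52,17)
river: ρ → (17,50,-41)
river: ρ → (-41,32,26)
river: ρ → (26,72,-1)
river: ρ → (-1,72,26)
river: ρ → (26,32,-41)
river: ρ → (-41,50,17)
river: ρ → (17,52,-38)
river: ρ → (-38,24,31)
river: ρ → (31,38,-31)
river: ρ → (-31,24,38)
river: ρ → (38,52,-17)
river: ρ → (-17,50,41)
river: ρ → (41,32,-26)
river: ρ → (-26,72,1)
river: ρ → (1,72,-26)
river: ρ → (-26,32,41)
river: ρ → (41,50,-17)
river: ρ → (-17,52,38)
river: ρ → (38,24,-31)
ρ-cycle length = 22 (tail of 0 descent steps not counted)

22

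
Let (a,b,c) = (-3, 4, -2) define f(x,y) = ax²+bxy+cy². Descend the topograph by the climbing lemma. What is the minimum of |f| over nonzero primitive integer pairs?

translate: b→2 (≡-4 mod 6), so (3,-4,2)→(3,2,1)
flip: (3,2,1)→(1,-2,3)
translate: b→0 (≡-2 mod 2), so (1,-2,3)→(1,0,2)
reduced (well bottom): (1,0,2) with a≤c, −a<b≤a
well minimum |f| = |-1| = 1 (negative-definite)

1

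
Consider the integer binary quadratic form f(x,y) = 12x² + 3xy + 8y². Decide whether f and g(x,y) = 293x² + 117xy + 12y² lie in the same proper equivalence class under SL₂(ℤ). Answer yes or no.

D₁ = -375, D₂ = -375
f: flip: (12,3,8)→(8,-3,12)
f: reduced (well bottom): (8,-3,12) with a≤c, −a<b≤a
g: flip: (293,117,12)→(12,-117,293)
g: translate: b→3 (≡-117 mod 24), so (12,-117,293)→(12,3,8)
g: flip: (12,3,8)→(8,-3,12)
g: reduced (well bottom): (8,-3,12) with a≤c, −a<b≤a
reduced forms (8, -3, 12) vs (8, -3, 12) ⇒ equivalent

yes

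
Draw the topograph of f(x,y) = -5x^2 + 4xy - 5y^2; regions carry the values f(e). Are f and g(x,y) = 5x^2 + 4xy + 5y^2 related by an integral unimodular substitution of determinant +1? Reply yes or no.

D₁ = -84, D₂ = -84
f is negative-definite; reduce −f:
−f: flip: (5,-4,5)→(5,4,5)
−f: reduced (well bottom): (5,4,5) with a≤c, −a<b≤a
flip sign back: reduced form of f is (-5,-4,-5)
g: reduced (well bottom): (5,4,5) with a≤c, −a<b≤a
reduced forms (-5, -4, -5) vs (5, 4, 5) ⇒ inequivalent

no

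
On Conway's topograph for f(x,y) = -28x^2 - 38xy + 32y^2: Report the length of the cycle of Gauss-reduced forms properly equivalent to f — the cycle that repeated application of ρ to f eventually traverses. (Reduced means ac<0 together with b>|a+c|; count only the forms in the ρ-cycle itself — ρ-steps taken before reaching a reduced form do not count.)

D = 5028, ⌊√D⌋ = 70
descent: ρ → (32,38,-28)  [lands on river]
river: ρ → (-28,18,42)
river: ρ → (42,66,-4)
river: ρ → (-4,70,8)
river: ρ → (8,58,-52)
river: ρ → (-52,46,14)
river: ρ → (14,66,-12)
river: ρ → (-12,54,44)
river: ρ → (44,34,-22)
river: ρ → (-22,54,24)
river: ρ → (24,42,-34)
river: ρ → (-34,26,32)
ρ-cycle length = 12 (tail of 1 descent step not counted)

12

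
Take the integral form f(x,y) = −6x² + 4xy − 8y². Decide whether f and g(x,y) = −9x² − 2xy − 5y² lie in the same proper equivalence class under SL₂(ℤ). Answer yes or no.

D₁ = -176, D₂ = -176
f is negative-definite; reduce −f:
−f: reduced (well bottom): (6,-4,8) with a≤c, −a<b≤a
flip sign back: reduced form of f is (-6,4,-8)
g is negative-definite; reduce −g:
−g: flip: (9,2,5)→(5,-2,9)
−g: reduced (well bottom): (5,-2,9) with a≤c, −a<b≤a
flip sign back: reduced form of g is (-5,2,-9)
reduced forms (-6, 4, -8) vs (-5, 2, -9) ⇒ inequivalent

no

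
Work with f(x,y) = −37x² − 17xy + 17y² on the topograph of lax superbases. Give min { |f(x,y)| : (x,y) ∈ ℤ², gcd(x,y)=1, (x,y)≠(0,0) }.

descent: ρ → (17,51,-3)  [lands on river]
river: ρ → (-3,51,17)
closes: descent 1, river 2
min |a| on river = 3

3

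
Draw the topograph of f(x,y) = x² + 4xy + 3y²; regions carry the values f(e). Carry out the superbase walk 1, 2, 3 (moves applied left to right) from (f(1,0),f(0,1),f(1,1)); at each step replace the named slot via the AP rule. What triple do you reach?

start (1,3,8) = (f(1,0),f(0,1),f(1,1))
replace slot 1: 2·(3+8) − 1 = 21 → (21,3,8)
replace slot 2: 2·(21+8) − 3 = 55 → (21,55,8)
replace slot 3: 2·(21+55) − 8 = 144 → (21,55,144)

21,55,144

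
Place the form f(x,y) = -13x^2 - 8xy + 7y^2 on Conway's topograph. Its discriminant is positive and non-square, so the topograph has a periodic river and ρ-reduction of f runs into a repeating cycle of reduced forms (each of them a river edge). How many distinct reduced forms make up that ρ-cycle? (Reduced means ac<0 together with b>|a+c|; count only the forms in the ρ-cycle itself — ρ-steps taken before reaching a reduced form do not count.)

D = 428, ⌊√D⌋ = 20
descent: ρ → (7,8,-13)  [lands on river]
river: ρ → (-13,18,2)
river: ρ → (2,18,-13)
river: ρ → (-13,8,7)
river: ρ → (7,20,-1)
river: ρ → (-1,20,7)
ρ-cycle length = 6 (tail of 1 descent step not counted)

6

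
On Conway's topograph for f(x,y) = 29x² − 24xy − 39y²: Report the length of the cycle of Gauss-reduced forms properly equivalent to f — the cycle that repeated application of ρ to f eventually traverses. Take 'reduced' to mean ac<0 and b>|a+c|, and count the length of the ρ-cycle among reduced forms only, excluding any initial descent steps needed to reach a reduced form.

D = 5100, ⌊√D⌋ = 71
descent: ρ → (-39,24,29)  [lands on river]
river: ρ → (29,34,-34)
river: ρ → (-34,34,29)
river: ρ → (29,24,-39)
river: ρ → (-39,54,14)
river: ρ → (14,58,-31)
river: ρ → (-31,66,6)
river: ρ → (6,66,-31)
river: ρ → (-31,58,14)
river: ρ → (14,54,-39)
ρ-cycle length = 10 (tail of 1 descent step not counted)

10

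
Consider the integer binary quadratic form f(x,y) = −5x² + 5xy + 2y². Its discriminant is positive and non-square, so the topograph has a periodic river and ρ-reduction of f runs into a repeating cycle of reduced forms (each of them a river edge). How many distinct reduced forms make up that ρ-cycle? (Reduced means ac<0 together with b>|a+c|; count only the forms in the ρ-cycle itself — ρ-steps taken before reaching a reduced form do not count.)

D = 65, ⌊√D⌋ = 8
river: ρ → (2,7,-2)
river: ρ → (-2,5,5)
river: ρ → (5,5,-2)
river: ρ → (-2,7,2)
river: ρ → (2,5,-5)
river: ρ → (-5,5,2)
ρ-cycle length = 6 (tail of 0 descent steps not counted)

6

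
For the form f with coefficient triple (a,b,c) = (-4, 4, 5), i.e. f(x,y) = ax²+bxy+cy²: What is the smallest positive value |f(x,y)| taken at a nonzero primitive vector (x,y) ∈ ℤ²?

river: ρ → (5,6,-3)
river: ρ → (-3,6,5)
river: ρ → (5,4,-4)
river: ρ → (-4,4,5)
closes: descent 0, river 4
min |a| on river = 3

3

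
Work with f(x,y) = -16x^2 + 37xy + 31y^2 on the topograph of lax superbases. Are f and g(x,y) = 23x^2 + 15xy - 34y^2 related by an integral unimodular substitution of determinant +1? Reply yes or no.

D₁ = 3353, D₂ = 3353
river cycle of f (length 44): (31, 25, -22), (-22, 19, 34), (34, 49, -7), (-7, 49, 34), (34, 19, -22), (-22, 25, 31), (31, 37, -16), (-16, 27, 41), (41, 55, -2), (-2, 57, 13), … (34 more)
river cycle of g (length 44): (-34, 53, 4), (4, 51, -47), (-47, 43, 8), (8, 53, -17), (-17, 49, 14), (14, 35, -38), (-38, 41, 11), (11, 47, -26), (-26, 57, 1), (1, 57, -26), … (34 more)
cycles differ ⇒ inequivalent

no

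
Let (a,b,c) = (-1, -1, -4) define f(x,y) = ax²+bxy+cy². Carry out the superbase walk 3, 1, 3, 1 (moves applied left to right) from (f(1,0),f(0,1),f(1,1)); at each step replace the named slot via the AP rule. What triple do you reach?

start (-1,-4,-6) = (f(1,0),f(0,1),f(1,1))
replace slot 3: 2·((-1)+(-4)) − (-6) = -4 → (-1,-4,-4)
replace slot 1: 2·((-4)+(-4)) − (-1) = -15 → (-15,-4,-4)
replace slot 3: 2·((-15)+(-4)) − (-4) = -34 → (-15,-4,-34)
replace slot 1: 2·((-4)+(-34)) − (-15) = -61 → (-61,-4,-34)

-61,-4,-34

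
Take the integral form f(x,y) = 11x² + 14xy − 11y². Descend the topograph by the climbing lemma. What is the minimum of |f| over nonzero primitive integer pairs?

river: ρ → (-11,8,14)
river: ρ → (14,20,-5)
river: ρ → (-5,20,14)
river: ρ → (14,8,-11)
river: ρ → (-11,14,11)
river: ρ → (11,8,-14)
river: ρ → (-14,20,5)
river: ρ → (5,20,-14)
river: ρ → (-14,8,11)
river: ρ → (11,14,-11)
closes: descent 0, river 10
min |a| on river = 5

5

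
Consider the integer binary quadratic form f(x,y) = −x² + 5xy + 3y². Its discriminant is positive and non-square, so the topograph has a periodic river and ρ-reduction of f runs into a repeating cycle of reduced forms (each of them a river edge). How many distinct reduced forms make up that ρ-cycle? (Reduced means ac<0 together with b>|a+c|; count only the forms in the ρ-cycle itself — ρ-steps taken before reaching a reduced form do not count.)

D = 37, ⌊√D⌋ = 6
river: ρ → (3,1,-3)
river: ρ → (-3,5,1)
river: ρ → (1,5,-3)
river: ρ → (-3,1,3)
river: ρ → (3,5,-1)
river: ρ → (-1,5,3)
ρ-cycle length = 6 (tail of 0 descent steps not counted)

6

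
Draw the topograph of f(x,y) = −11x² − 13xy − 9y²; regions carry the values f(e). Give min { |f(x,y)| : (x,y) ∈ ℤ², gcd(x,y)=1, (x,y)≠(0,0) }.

translate: b→-9 (≡13 mod 22), so (11,13,9)→(11,-9,7)
flip: (11,-9,7)→(7,9,11)
translate: b→-5 (≡9 mod 14), so (7,9,11)→(7,-5,9)
reduced (well bottom): (7,-5,9) with a≤c, −a<b≤a
well minimum |f| = |-7| = 7 (negative-definite)

7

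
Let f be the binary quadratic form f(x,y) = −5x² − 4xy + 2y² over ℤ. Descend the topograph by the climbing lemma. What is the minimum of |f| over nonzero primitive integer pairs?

descent: ρ → (2,4,-5)  [lands on river]
river: ρ → (-5,6,1)
river: ρ → (1,6,-5)
river: ρ → (-5,4,2)
closes: descent 1, river 4
min |a| on river = 1

1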